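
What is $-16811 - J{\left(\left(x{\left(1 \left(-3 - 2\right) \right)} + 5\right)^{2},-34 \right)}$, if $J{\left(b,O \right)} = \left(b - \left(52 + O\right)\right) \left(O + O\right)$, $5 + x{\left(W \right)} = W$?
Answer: $-16335$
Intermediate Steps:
$x{\left(W \right)} = -5 + W$
$J{\left(b,O \right)} = 2 O \left(-52 + b - O\right)$ ($J{\left(b,O \right)} = \left(-52 + b - O\right) 2 O = 2 O \left(-52 + b - O\right)$)
$-16811 - J{\left(\left(x{\left(1 \left(-3 - 2\right) \right)} + 5\right)^{2},-34 \right)} = -16811 - 2 \left(-34\right) \left(-52 + \left(\left(-5 + 1 \left(-3 - 2\right)\right) + 5\right)^{2} - -34\right) = -16811 - 2 \left(-34\right) \left(-52 + \left(\left(-5 + 1 \left(-5\right)\right) + 5\right)^{2} + 34\right) = -16811 - 2 \left(-34\right) \left(-52 + \left(\left(-5 - 5\right) + 5\right)^{2} + 34\right) = -16811 - 2 \left(-34\right) \left(-52 + \left(-10 + 5\right)^{2} + 34\right) = -16811 - 2 \left(-34\right) \left(-52 + \left(-5\right)^{2} + 34\right) = -16811 - 2 \left(-34\right) \left(-52 + 25 + 34\right) = -16811 - 2 \left(-34\right) 7 = -16811 - -476 = -16811 + 476 = -16335$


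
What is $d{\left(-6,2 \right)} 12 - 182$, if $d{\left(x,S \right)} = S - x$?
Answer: $-86$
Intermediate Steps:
$d{\left(-6,2 \right)} 12 - 182 = \left(2 - -6\right) 12 - 182 = \left(2 + 6\right) 12 - 182 = 8 \cdot 12 - 182 = 96 - 182 = -86$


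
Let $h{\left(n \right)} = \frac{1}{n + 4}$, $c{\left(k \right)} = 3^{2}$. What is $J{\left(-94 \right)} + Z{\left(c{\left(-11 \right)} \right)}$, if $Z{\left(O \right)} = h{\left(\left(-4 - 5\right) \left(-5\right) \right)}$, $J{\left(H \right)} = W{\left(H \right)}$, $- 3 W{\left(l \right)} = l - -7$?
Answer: $\frac{1422}{49} \approx 29.02$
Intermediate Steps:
$c{\left(k \right)} = 9$
$W{\left(l \right)} = - \frac{7}{3} - \frac{l}{3}$ ($W{\left(l \right)} = - \frac{l - -7}{3} = - \frac{l + 7}{3} = - \frac{7 + l}{3} = - \frac{7}{3} - \frac{l}{3}$)
$J{\left(H \right)} = - \frac{7}{3} - \frac{H}{3}$
$h{\left(n \right)} = \frac{1}{4 + n}$
$Z{\left(O \right)} = \frac{1}{49}$ ($Z{\left(O \right)} = \frac{1}{4 + \left(-4 - 5\right) \left(-5\right)} = \frac{1}{4 - -45} = \frac{1}{4 + 45} = \frac{1}{49}$)
$J{\left(-94 \right)} + Z{\left(c{\left(-11 \right)} \right)} = \left(- \frac{7}{3} - - \frac{94}{3}\right) + \frac{1}{49} = \left(- \frac{7}{3} + \frac{94}{3}\right) + \frac{1}{49} = 29 + \frac{1}{49} = \frac{1422}{49}$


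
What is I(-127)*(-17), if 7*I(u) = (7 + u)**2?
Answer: -244800/7 ≈ -34971.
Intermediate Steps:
I(u) = (7 + u)**2/7
I(-127)*(-17) = ((7 - 127)**2/7)*(-17) = ((1/7)*(-120)**2)*(-17) = ((1/7)*14400)*(-17) = (14400/7)*(-17) = -244800/7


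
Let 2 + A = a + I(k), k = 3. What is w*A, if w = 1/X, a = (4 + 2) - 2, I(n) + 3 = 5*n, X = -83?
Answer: -14/83 ≈ -0.16867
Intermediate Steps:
I(n) = -3 + 5*n
a = 4 (a = 6 - 2 = 4)
w = -1/83 (w = 1/(-83) = -1/83 ≈ -0.012048)
A = 14 (A = -2 + (4 + (-3 + 5*3)) = -2 + (4 + (-3 + 15)) = -2 + (4 + 12) = -2 + 16 = 14)
w*A = -1/83*14 = -14/83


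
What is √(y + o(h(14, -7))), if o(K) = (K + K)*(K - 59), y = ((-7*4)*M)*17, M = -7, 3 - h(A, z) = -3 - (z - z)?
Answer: 2*√674 ≈ 51.923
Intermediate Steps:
h(A, z) = 6 (h(A, z) = 3 - (-3 - (z - z)) = 3 - (-3 - 1*0) = 3 - (-3 + 0) = 3 - 1*(-3) = 3 + 3 = 6)
y = 3332 (y = (-7*4*(-7))*17 = -28*(-7)*17 = 196*17 = 3332)
o(K) = 2*K*(-59 + K) (o(K) = (2*K)*(-59 + K) = 2*K*(-59 + K))
√(y + o(h(14, -7))) = √(3332 + 2*6*(-59 + 6)) = √(3332 + 2*6*(-53)) = √(3332 - 636) = √2696 = 2*√674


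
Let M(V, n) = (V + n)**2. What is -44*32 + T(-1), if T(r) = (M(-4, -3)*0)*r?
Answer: -1408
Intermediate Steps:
T(r) = 0 (T(r) = ((-4 - 3)**2*0)*r = ((-7)**2*0)*r = (49*0)*r = 0*r = 0)
-44*32 + T(-1) = -44*32 + 0 = -1408 + 0 = -1408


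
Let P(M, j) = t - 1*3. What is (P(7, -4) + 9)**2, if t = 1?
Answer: 49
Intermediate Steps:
P(M, j) = -2 (P(M, j) = 1 - 1*3 = 1 - 3 = -2)
(P(7, -4) + 9)**2 = (-2 + 9)**2 = 7**2 = 49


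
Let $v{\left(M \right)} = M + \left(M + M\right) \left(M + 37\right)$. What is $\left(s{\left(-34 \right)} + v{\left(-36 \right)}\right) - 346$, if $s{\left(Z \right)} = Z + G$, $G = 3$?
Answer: $-485$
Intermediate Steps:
$s{\left(Z \right)} = 3 + Z$ ($s{\left(Z \right)} = Z + 3 = 3 + Z$)
$v{\left(M \right)} = M + 2 M \left(37 + M\right)$
$\left(s{\left(-34 \right)} + v{\left(-36 \right)}\right) - 346 = \left(\left(3 - 34\right) - 36 \left(75 + 2 \left(-36\right)\right)\right) - 346 = \left(-31 - 36 \left(75 - 72\right)\right) - 346 = \left(-31 - 108\right) - 346 = -139 - 346 = -485$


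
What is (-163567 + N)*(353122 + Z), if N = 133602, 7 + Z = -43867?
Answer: -9266616320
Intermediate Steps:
Z = -43874 (Z = -7 - 43867 = -43874)
(-163567 + N)*(353122 + Z) = (-163567 + 133602)*(353122 - 43874) = -29965*309248 = -9266616320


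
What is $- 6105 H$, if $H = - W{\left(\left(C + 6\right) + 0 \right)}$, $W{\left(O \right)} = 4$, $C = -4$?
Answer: $24420$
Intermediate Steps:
$H = -4$ ($H = \left(-1\right) 4 = -4$)
$- 6105 H = \left(-6105\right) \left(-4\right) = 24420$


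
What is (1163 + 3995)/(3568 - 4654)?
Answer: -2579/543 ≈ -4.7495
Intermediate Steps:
(1163 + 3995)/(3568 - 4654) = 5158/(-1086) = 5158*(-1/1086) = -2579/543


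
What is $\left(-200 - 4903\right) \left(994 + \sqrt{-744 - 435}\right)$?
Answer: $-5072382 - 15309 i \sqrt{131} \approx -5.0724 \cdot 10^{6} - 1.7522 \cdot 10^{5} i$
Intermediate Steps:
$\left(-200 - 4903\right) \left(994 + \sqrt{-744 - 435}\right) = - 5103 \left(994 + \sqrt{-1179}\right) = - 5103 \left(994 + 3 i \sqrt{131}\right) = -5072382 - 15309 i \sqrt{131}$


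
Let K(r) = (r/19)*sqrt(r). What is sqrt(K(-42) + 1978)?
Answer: sqrt(714058 - 798*I*sqrt(42))/19 ≈ 44.475 - 0.16106*I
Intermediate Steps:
K(r) = r**(3/2)/19 (K(r) = (r*(1/19))*sqrt(r) = (r/19)*sqrt(r) = r**(3/2)/19)
sqrt(K(-42) + 1978) = sqrt((-42)**(3/2)/19 + 1978) = sqrt((-42*I*sqrt(42))/19 + 1978) = sqrt(-42*I*sqrt(42)/19 + 1978) = sqrt(1978 - 42*I*sqrt(42)/19)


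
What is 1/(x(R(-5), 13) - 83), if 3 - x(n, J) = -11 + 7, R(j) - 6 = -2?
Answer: -1/76 ≈ -0.013158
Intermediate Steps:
R(j) = 4 (R(j) = 6 - 2 = 4)
x(n, J) = 7 (x(n, J) = 3 - (-11 + 7) = 3 - 1*(-4) = 3 + 4 = 7)
1/(x(R(-5), 13) - 83) = 1/(7 - 83) = 1/(-76) = -1/76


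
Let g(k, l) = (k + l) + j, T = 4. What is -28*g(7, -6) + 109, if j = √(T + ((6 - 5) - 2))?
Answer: 81 - 28*√3 ≈ 32.503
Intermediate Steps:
j = √3 (j = √(4 + ((6 - 5) - 2)) = √(4 + (1 - 2)) = √(4 - 1) = √3 ≈ 1.7320)
g(k, l) = k + l + √3 (g(k, l) = (k + l) + √3 = k + l + √3)
-28*g(7, -6) + 109 = -28*(7 - 6 + √3) + 109 = -28*(1 + √3) + 109 = (-28 - 28*√3) + 109 = 81 - 28*√3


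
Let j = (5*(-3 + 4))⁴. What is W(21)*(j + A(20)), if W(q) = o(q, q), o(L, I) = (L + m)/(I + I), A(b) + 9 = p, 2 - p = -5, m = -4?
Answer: 1513/6 ≈ 252.17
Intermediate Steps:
p = 7 (p = 2 - 1*(-5) = 2 + 5 = 7)
A(b) = -2 (A(b) = -9 + 7 = -2)
o(L, I) = (-4 + L)/(2*I) (o(L, I) = (L - 4)/(I + I) = (-4 + L)/((2*I)) = (-4 + L)*(1/(2*I)) = (-4 + L)/(2*I))
W(q) = (-4 + q)/(2*q)
j = 625 (j = (5*1)⁴ = 5⁴ = 625)
W(21)*(j + A(20)) = ((½)*(-4 + 21)/21)*(625 - 2) = ((½)*(1/21)*17)*623 = (17/42)*623 = 1513/6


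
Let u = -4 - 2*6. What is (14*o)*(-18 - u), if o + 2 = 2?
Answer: 0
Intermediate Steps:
o = 0 (o = -2 + 2 = 0)
u = -16 (u = -4 - 12 = -16)
(14*o)*(-18 - u) = (14*0)*(-18 - 1*(-16)) = 0*(-18 + 16) = 0*(-2) = 0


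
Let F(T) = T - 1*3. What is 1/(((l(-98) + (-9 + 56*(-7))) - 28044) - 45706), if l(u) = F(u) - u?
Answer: -1/74154 ≈ -1.3485e-5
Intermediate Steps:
F(T) = -3 + T (F(T) = T - 3 = -3 + T)
l(u) = -3 (l(u) = (-3 + u) - u = -3)
1/(((l(-98) + (-9 + 56*(-7))) - 28044) - 45706) = 1/(((-3 + (-9 + 56*(-7))) - 28044) - 45706) = 1/(((-3 + (-9 - 392)) - 28044) - 45706) = 1/(((-3 - 401) - 28044) - 45706) = 1/((-404 - 28044) - 45706) = 1/(-28448 - 45706) = 1/(-74154) = -1/74154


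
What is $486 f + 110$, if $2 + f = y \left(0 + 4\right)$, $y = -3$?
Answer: $-6694$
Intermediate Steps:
$f = -14$ ($f = -2 - 3 \left(0 + 4\right) = -2 - 12 = -14$)
$486 f + 110 = 486 \left(-14\right) + 110 = -6804 + 110 = -6694$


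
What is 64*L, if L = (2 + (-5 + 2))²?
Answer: 64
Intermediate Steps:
L = 1 (L = (2 - 3)² = (-1)² = 1)
64*L = 64*1 = 64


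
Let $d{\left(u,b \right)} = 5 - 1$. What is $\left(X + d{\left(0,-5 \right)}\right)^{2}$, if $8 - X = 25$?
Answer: $169$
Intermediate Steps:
$X = -17$ ($X = 8 - 25 = -17$)
$d{\left(u,b \right)} = 4$
$\left(X + d{\left(0,-5 \right)}\right)^{2} = \left(-17 + 4\right)^{2} = \left(-13\right)^{2} = 169$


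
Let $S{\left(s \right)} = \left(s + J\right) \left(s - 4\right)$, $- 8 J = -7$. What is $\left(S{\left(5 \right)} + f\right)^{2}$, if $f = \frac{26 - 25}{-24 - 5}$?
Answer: $\frac{1836025}{53824} \approx 34.112$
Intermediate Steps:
$J = \frac{7}{8}$ ($J = \left(- \frac{1}{8}\right) \left(-7\right) = \frac{7}{8} \approx 0.875$)
$S{\left(s \right)} = \left(-4 + s\right) \left(\frac{7}{8} + s\right)$ ($S{\left(s \right)} = \left(s + \frac{7}{8}\right) \left(s - 4\right) = \left(\frac{7}{8} + s\right) \left(-4 + s\right) = \left(-4 + s\right) \left(\frac{7}{8} + s\right)$)
$f = - \frac{1}{29}$ ($f = 1 \frac{1}{-29} = 1 \left(- \frac{1}{29}\right) = - \frac{1}{29} \approx -0.034483$)
$\left(S{\left(5 \right)} + f\right)^{2} = \left(\left(- \frac{7}{2} + 5^{2} - \frac{125}{8}\right) - \frac{1}{29}\right)^{2} = \left(\left(- \frac{7}{2} + 25 - \frac{125}{8}\right) - \frac{1}{29}\right)^{2} = \left(\frac{47}{8} - \frac{1}{29}\right)^{2} = \left(\frac{1355}{232}\right)^{2} = \frac{1836025}{53824}$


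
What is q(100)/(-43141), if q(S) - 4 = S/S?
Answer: -5/43141 ≈ -0.00011590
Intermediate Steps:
q(S) = 5 (q(S) = 4 + S/S = 4 + 1 = 5)
q(100)/(-43141) = 5/(-43141) = 5*(-1/43141) = -5/43141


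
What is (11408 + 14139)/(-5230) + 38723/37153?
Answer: -746626401/194310190 ≈ -3.8424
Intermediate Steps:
(11408 + 14139)/(-5230) + 38723/37153 = 25547*(-1/5230) + 38723*(1/37153) = -25547/5230 + 38723/37153 = -746626401/194310190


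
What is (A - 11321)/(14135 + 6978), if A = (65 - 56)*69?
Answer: -10700/21113 ≈ -0.50680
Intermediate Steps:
A = 621 (A = 9*69 = 621)
(A - 11321)/(14135 + 6978) = (621 - 11321)/(14135 + 6978) = -10700/21113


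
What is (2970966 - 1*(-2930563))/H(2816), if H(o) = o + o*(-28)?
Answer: -5901529/76032 ≈ -77.619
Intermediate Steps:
H(o) = -27*o (H(o) = o - 28*o = -27*o)
(2970966 - 1*(-2930563))/H(2816) = (2970966 - 1*(-2930563))/((-27*2816)) = (2970966 + 2930563)/(-76032) = 5901529*(-1/76032) = -5901529/76032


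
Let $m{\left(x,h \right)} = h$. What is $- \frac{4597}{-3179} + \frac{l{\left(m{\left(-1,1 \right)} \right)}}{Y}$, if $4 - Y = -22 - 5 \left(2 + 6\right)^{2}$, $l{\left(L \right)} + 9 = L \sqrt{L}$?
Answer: $\frac{782565}{549967} \approx 1.4229$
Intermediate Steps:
$l{\left(L \right)} = -9 + L^{\frac{3}{2}}$ ($l{\left(L \right)} = -9 + L \sqrt{L} = -9 + L^{\frac{3}{2}}$)
$Y = 346$ ($Y = 4 - \left(-22 - 5 \left(2 + 6\right)^{2}\right) = 4 - \left(-22 - 5 \cdot 8^{2}\right) = 4 - \left(-22 - 320\right) = 4 - -342 = 4 + 342 = 346$)
$- \frac{4597}{-3179} + \frac{l{\left(m{\left(-1,1 \right)} \right)}}{Y} = - \frac{4597}{-3179} + \frac{-9 + 1^{\frac{3}{2}}}{346} = \left(-4597\right) \left(- \frac{1}{3179}\right) + \left(-9 + 1\right) \frac{1}{346} = \frac{4597}{3179} - \frac{4}{173} = \frac{782565}{549967}$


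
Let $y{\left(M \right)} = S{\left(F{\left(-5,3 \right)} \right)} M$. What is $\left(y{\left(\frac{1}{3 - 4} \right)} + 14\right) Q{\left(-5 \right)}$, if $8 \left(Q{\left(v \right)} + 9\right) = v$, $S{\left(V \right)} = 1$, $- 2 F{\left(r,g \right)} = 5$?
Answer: $- \frac{1001}{8} \approx -125.13$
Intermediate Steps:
$F{\left(r,g \right)} = - \frac{5}{2}$ ($F{\left(r,g \right)} = \left(- \frac{1}{2}\right) 5 = - \frac{5}{2}$)
$Q{\left(v \right)} = -9 + \frac{v}{8}$
$y{\left(M \right)} = M$ ($y{\left(M \right)} = 1 M = M$)
$\left(y{\left(\frac{1}{3 - 4} \right)} + 14\right) Q{\left(-5 \right)} = \left(\frac{1}{3 - 4} + 14\right) \left(-9 + \frac{1}{8} \left(-5\right)\right) = \left(\frac{1}{-1} + 14\right) \left(-9 - \frac{5}{8}\right) = \left(-1 + 14\right) \left(- \frac{77}{8}\right) = 13 \left(- \frac{77}{8}\right) = - \frac{1001}{8}$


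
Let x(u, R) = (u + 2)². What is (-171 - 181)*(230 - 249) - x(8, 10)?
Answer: 6588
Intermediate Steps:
x(u, R) = (2 + u)²
(-171 - 181)*(230 - 249) - x(8, 10) = (-171 - 181)*(230 - 249) - (2 + 8)² = -352*(-19) - 1*10² = 6688 - 1*100 = 6688 - 100 = 6588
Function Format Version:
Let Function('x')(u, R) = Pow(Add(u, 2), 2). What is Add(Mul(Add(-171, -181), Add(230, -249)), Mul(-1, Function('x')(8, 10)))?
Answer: 6588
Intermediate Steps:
Function('x')(u, R) = Pow(Add(2, u), 2)
Add(Mul(Add(-171, -181), Add(230, -249)), Mul(-1, Function('x')(8, 10))) = Add(Mul(Add(-171, -181), Add(230, -249)), Mul(-1, Pow(Add(2, 8), 2))) = Add(Mul(-352, -19), Mul(-1, Pow(10, 2))) = Add(6688, Mul(-1, 100)) = Add(6688, -100) = 6588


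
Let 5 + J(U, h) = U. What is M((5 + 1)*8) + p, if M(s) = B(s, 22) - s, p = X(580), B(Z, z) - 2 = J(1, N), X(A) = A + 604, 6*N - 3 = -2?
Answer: 1134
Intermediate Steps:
N = ⅙ (N = ½ + (⅙)*(-2) = ½ - ⅓ = ⅙ ≈ 0.16667)
J(U, h) = -5 + U
X(A) = 604 + A
B(Z, z) = -2 (B(Z, z) = 2 + (-5 + 1) = 2 - 4 = -2)
p = 1184 (p = 604 + 580 = 1184)
M(s) = -2 - s
M((5 + 1)*8) + p = (-2 - (5 + 1)*8) + 1184 = (-2 - 6*8) + 1184 = (-2 - 1*48) + 1184 = (-2 - 48) + 1184 = -50 + 1184 = 1134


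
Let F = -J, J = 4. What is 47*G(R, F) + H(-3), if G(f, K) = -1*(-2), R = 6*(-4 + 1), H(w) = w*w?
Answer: 103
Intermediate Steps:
H(w) = w²
R = -18 (R = 6*(-3) = -18)
F = -4 (F = -1*4 = -4)
G(f, K) = 2
47*G(R, F) + H(-3) = 47*2 + (-3)² = 94 + 9 = 103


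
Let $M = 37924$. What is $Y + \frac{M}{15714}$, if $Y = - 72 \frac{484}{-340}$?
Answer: $\frac{70061954}{667845} \approx 104.91$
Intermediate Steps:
$Y = \frac{8712}{85}$ ($Y = - 72 \cdot 484 \left(- \frac{1}{340}\right) = \left(-72\right) \left(- \frac{121}{85}\right) = \frac{8712}{85} \approx 102.49$)
$Y + \frac{M}{15714} = \frac{8712}{85} + \frac{37924}{15714} = \frac{8712}{85} + 37924 \cdot \frac{1}{15714} = \frac{8712}{85} + \frac{18962}{7857} = \frac{70061954}{667845}$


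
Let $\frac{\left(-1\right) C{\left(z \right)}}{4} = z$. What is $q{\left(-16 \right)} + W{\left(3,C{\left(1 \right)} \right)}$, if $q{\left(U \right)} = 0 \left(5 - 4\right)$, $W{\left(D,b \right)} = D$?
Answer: $3$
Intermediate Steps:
$C{\left(z \right)} = - 4 z$
$q{\left(U \right)} = 0$ ($q{\left(U \right)} = 0 \cdot 1 = 0$)
$q{\left(-16 \right)} + W{\left(3,C{\left(1 \right)} \right)} = 0 + 3 = 3$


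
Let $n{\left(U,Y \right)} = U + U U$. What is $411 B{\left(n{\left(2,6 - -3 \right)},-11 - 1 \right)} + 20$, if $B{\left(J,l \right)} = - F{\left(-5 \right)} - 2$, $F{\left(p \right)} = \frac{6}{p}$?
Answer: $- \frac{1544}{5} \approx -308.8$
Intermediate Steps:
$n{\left(U,Y \right)} = U + U^{2}$
$B{\left(J,l \right)} = - \frac{4}{5}$ ($B{\left(J,l \right)} = - \frac{6}{-5} - 2 = - \frac{6 \left(-1\right)}{5} - 2 = \left(-1\right) \left(- \frac{6}{5}\right) - 2 = \frac{6}{5} - 2 = - \frac{4}{5}$)
$411 B{\left(n{\left(2,6 - -3 \right)},-11 - 1 \right)} + 20 = 411 \left(- \frac{4}{5}\right) + 20 = - \frac{1644}{5} + 20 = - \frac{1544}{5}$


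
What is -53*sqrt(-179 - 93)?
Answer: -212*I*sqrt(17) ≈ -874.1*I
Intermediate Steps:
-53*sqrt(-179 - 93) = -212*I*sqrt(17)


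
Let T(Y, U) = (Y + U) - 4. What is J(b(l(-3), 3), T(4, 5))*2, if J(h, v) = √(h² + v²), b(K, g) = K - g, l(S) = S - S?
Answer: 2*√34 ≈ 11.662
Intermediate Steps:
T(Y, U) = -4 + U + Y (T(Y, U) = (U + Y) - 4 = -4 + U + Y)
l(S) = 0
J(b(l(-3), 3), T(4, 5))*2 = √((0 - 1*3)² + (-4 + 5 + 4)²)*2 = √((0 - 3)² + 5²)*2 = √((-3)² + 25)*2 = √(9 + 25)*2 = √34*2 = 2*√34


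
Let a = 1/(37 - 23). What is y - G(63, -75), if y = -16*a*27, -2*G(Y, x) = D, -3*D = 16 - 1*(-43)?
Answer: -1709/42 ≈ -40.690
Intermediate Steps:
a = 1/14 ≈ 0.071429
D = -59/3 (D = -(16 - 1*(-43))/3 = -(16 + 43)/3 = -⅓*59 = -59/3 ≈ -19.667)
G(Y, x) = 59/6 (G(Y, x) = -½*(-59/3) = 59/6)
y = -216/7 (y = -16*1/14*27 = -8/7*27 = -216/7 ≈ -30.857)
y - G(63, -75) = -216/7 - 1*59/6 = -216/7 - 59/6 = -1709/42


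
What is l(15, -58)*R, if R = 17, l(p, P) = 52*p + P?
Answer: 12274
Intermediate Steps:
l(p, P) = P + 52*p
l(15, -58)*R = (-58 + 52*15)*17 = (-58 + 780)*17 = 722*17 = 12274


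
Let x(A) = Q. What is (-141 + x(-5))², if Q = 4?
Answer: 18769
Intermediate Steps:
x(A) = 4
(-141 + x(-5))² = (-141 + 4)² = (-137)² = 18769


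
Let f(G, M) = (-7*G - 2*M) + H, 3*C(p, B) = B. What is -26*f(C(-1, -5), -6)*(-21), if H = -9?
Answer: 8008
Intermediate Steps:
C(p, B) = B/3
f(G, M) = -9 - 7*G - 2*M (f(G, M) = (-7*G - 2*M) - 9 = -9 - 7*G - 2*M)
-26*f(C(-1, -5), -6)*(-21) = -26*(-9 - 7*(-5)/3 - 2*(-6))*(-21) = -26*(-9 - 7*(-5/3) + 12)*(-21) = -26*(-9 + 35/3 + 12)*(-21) = -26*44/3*(-21) = -1144/3*(-21) = 8008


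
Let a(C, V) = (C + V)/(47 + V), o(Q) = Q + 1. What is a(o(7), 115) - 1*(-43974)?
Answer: 2374637/54 ≈ 43975.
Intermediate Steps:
o(Q) = 1 + Q
a(C, V) = (C + V)/(47 + V)
a(o(7), 115) - 1*(-43974) = ((1 + 7) + 115)/(47 + 115) - 1*(-43974) = (8 + 115)/162 + 43974 = (1/162)*123 + 43974 = 41/54 + 43974 = 2374637/54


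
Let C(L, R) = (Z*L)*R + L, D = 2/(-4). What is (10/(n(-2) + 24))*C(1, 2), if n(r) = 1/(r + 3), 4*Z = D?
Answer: 3/10 ≈ 0.30000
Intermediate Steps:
D = -½ (D = 2*(-¼) = -½ ≈ -0.50000)
Z = -⅛ (Z = (¼)*(-½) = -⅛ ≈ -0.12500)
n(r) = 1/(3 + r)
C(L, R) = L - L*R/8 (C(L, R) = (-L/8)*R + L = -L*R/8 + L = L - L*R/8)
(10/(n(-2) + 24))*C(1, 2) = (10/(1/(3 - 2) + 24))*((⅛)*1*(8 - 1*2)) = (10/(1/1 + 24))*((⅛)*1*(8 - 2)) = (10/(1 + 24))*((⅛)*1*6) = (10/25)*(¾) = ((1/25)*10)*(¾) = (⅖)*(¾) = 3/10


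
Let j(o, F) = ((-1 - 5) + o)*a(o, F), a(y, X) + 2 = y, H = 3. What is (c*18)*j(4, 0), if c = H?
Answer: -216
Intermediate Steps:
a(y, X) = -2 + y
j(o, F) = (-6 + o)*(-2 + o) (j(o, F) = ((-1 - 5) + o)*(-2 + o) = (-6 + o)*(-2 + o))
c = 3
(c*18)*j(4, 0) = (3*18)*((-6 + 4)*(-2 + 4)) = 54*(-2*2) = 54*(-4) = -216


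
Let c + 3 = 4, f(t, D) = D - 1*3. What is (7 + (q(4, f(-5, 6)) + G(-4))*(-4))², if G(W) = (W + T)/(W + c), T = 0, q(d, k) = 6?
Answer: 4489/9 ≈ 498.78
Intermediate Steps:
f(t, D) = -3 + D (f(t, D) = D - 3 = -3 + D)
c = 1 (c = -3 + 4 = 1)
G(W) = W/(1 + W) (G(W) = (W + 0)/(W + 1) = W/(1 + W))
(7 + (q(4, f(-5, 6)) + G(-4))*(-4))² = (7 + (6 - 4/(1 - 4))*(-4))² = (7 + (6 - 4/(-3))*(-4))² = (7 + (6 - 4*(-⅓))*(-4))² = (7 + (6 + 4/3)*(-4))² = (7 + (22/3)*(-4))² = (7 - 88/3)² = (-67/3)² = 4489/9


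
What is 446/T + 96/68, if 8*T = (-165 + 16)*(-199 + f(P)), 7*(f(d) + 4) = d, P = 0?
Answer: 786584/514199 ≈ 1.5297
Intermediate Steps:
f(d) = -4 + d/7
T = 30247/8 (T = ((-165 + 16)*(-199 + (-4 + (⅐)*0)))/8 = (-149*(-199 + (-4 + 0)))/8 = (-149*(-199 - 4))/8 = (-149*(-203))/8 = (⅛)*30247 = 30247/8 ≈ 3780.9)
446/T + 96/68 = 446/(30247/8) + 96/68 = 446*(8/30247) + 96*(1/68) = 3568/30247 + 24/17 = 786584/514199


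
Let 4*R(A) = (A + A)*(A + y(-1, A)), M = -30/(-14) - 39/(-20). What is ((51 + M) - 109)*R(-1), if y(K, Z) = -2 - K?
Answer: -7547/140 ≈ -53.907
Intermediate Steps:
M = 573/140 (M = -30*(-1/14) - 39*(-1/20) = 15/7 + 39/20 = 573/140 ≈ 4.0929)
R(A) = A*(-1 + A)/2 (R(A) = ((A + A)*(A + (-2 - 1*(-1))))/4 = ((2*A)*(A + (-2 + 1)))/4 = ((2*A)*(A - 1))/4 = ((2*A)*(-1 + A))/4 = (2*A*(-1 + A))/4 = A*(-1 + A)/2)
((51 + M) - 109)*R(-1) = ((51 + 573/140) - 109)*((1/2)*(-1)*(-1 - 1)) = (7713/140 - 109)*((1/2)*(-1)*(-2)) = -7547/140*1 = -7547/140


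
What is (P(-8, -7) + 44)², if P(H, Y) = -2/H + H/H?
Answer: 32761/16 ≈ 2047.6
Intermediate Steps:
P(H, Y) = 1 - 2/H (P(H, Y) = -2/H + 1 = 1 - 2/H)
(P(-8, -7) + 44)² = ((-2 - 8)/(-8) + 44)² = (-⅛*(-10) + 44)² = (5/4 + 44)² = (181/4)² = 32761/16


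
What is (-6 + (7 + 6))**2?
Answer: 49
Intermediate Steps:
(-6 + (7 + 6))**2 = (-6 + 13)**2 = 7**2 = 49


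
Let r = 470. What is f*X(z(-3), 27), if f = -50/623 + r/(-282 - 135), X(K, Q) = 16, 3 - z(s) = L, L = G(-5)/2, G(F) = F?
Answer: -5018560/259791 ≈ -19.318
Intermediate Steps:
L = -5/2 ≈ -2.5000
z(s) = 11/2 (z(s) = 3 - 1*(-5/2) = 3 + 5/2 = 11/2)
f = -313660/259791 (f = -50/623 + 470/(-282 - 135) = -50*1/623 + 470/(-417) = -50/623 + 470*(-1/417) = -50/623 - 470/417 = -313660/259791 ≈ -1.2074)
f*X(z(-3), 27) = -313660/259791*16 = -5018560/259791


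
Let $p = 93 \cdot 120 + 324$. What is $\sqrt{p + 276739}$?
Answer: $\sqrt{288223} \approx 536.86$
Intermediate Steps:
$p = 11484$ ($p = 11160 + 324 = 11484$)
$\sqrt{p + 276739} = \sqrt{11484 + 276739} = \sqrt{288223}$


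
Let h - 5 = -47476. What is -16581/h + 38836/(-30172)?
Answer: -17675024/18845987 ≈ -0.93787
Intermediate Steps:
h = -47471 (h = 5 - 47476 = -47471)
-16581/h + 38836/(-30172) = -16581/(-47471) + 38836/(-30172) = -16581*(-1/47471) + 38836*(-1/30172) = 16581/47471 - 511/397 = -17675024/18845987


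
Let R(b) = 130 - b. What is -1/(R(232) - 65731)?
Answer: 1/65833 ≈ 1.5190e-5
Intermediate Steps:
-1/(R(232) - 65731) = -1/((130 - 1*232) - 65731) = -1/((130 - 232) - 65731) = -1/(-102 - 65731) = -1/(-65833) = -1*(-1/65833) = 1/65833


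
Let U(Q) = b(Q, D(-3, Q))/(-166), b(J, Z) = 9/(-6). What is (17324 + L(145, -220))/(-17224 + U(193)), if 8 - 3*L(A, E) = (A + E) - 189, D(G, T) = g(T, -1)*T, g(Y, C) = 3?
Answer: -17345008/17155095 ≈ -1.0111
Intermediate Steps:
D(G, T) = 3*T
b(J, Z) = -3/2 (b(J, Z) = 9*(-⅙) = -3/2)
U(Q) = 3/332 (U(Q) = -3/2/(-166) = -3/2*(-1/166) = 3/332)
L(A, E) = 197/3 - A/3 - E/3 (L(A, E) = 8/3 - ((A + E) - 189)/3 = 8/3 - (-189 + A + E)/3 = 8/3 + (63 - A/3 - E/3) = 197/3 - A/3 - E/3)
(17324 + L(145, -220))/(-17224 + U(193)) = (17324 + (197/3 - ⅓*145 - ⅓*(-220)))/(-17224 + 3/332) = (17324 + (197/3 - 145/3 + 220/3))/(-5718365/332) = (17324 + 272/3)*(-332/5718365) = (52244/3)*(-332/5718365) = -17345008/17155095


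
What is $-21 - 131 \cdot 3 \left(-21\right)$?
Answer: $8232$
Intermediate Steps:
$-21 - 131 \cdot 3 \left(-21\right) = -21 - -8253 = -21 + 8253 = 8232$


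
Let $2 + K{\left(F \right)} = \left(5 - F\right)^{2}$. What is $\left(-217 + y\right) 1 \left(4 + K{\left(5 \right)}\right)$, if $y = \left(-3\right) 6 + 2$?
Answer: $-466$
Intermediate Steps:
$y = -16$ ($y = -18 + 2 = -16$)
$K{\left(F \right)} = -2 + \left(5 - F\right)^{2}$
$\left(-217 + y\right) 1 \left(4 + K{\left(5 \right)}\right) = \left(-217 - 16\right) 1 \left(4 - \left(2 - \left(-5 + 5\right)^{2}\right)\right) = - 233 \cdot 1 \left(4 - \left(2 - 0^{2}\right)\right) = - 233 \cdot 1 \left(4 + \left(-2 + 0\right)\right) = - 233 \cdot 1 \left(4 - 2\right) = - 233 \cdot 1 \cdot 2 = \left(-233\right) 2 = -466$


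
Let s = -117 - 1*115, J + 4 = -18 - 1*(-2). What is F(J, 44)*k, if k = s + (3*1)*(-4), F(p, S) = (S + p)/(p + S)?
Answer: -244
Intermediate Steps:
J = -20 (J = -4 + (-18 - 1*(-2)) = -4 + (-18 + 2) = -4 - 16 = -20)
F(p, S) = 1 (F(p, S) = (S + p)/(S + p) = 1)
s = -232 (s = -117 - 115 = -232)
k = -244 (k = -232 + (3*1)*(-4) = -232 + 3*(-4) = -232 - 12 = -244)
F(J, 44)*k = 1*(-244) = -244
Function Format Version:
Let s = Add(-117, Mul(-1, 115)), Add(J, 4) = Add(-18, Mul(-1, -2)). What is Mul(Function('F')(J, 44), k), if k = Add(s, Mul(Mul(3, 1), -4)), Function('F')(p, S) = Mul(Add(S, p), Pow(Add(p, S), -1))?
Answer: -244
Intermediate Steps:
J = -20 (J = Add(-4, Add(-18, Mul(-1, -2))) = Add(-4, Add(-18, 2)) = Add(-4, -16) = -20)
Function('F')(p, S) = 1 (Function('F')(p, S) = Mul(Add(S, p), Pow(Add(S, p), -1)) = 1)
s = -232 (s = Add(-117, -115) = -232)
k = -244 (k = Add(-232, Mul(Mul(3, 1), -4)) = Add(-232, Mul(3, -4)) = Add(-232, -12) = -244)
Mul(Function('F')(J, 44), k) = Mul(1, -244) = -244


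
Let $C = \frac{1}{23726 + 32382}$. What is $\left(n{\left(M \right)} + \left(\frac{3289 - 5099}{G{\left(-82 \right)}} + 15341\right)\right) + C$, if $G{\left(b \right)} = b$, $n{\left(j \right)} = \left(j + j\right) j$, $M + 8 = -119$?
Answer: $\frac{109548850153}{2300428} \approx 47621.0$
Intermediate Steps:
$M = -127$ ($M = -8 - 119 = -127$)
$n{\left(j \right)} = 2 j^{2}$ ($n{\left(j \right)} = 2 j j = 2 j^{2}$)
$C = \frac{1}{56108} \approx 1.7823 \cdot 10^{-5}$
$\left(n{\left(M \right)} + \left(\frac{3289 - 5099}{G{\left(-82 \right)}} + 15341\right)\right) + C = \left(2 \left(-127\right)^{2} + \left(\frac{3289 - 5099}{-82} + 15341\right)\right) + \frac{1}{56108} = \left(2 \cdot 16129 + \left(\left(-1810\right) \left(- \frac{1}{82}\right) + 15341\right)\right) + \frac{1}{56108} = \left(32258 + \left(\frac{905}{41} + 15341\right)\right) + \frac{1}{56108} = \left(32258 + \frac{629886}{41}\right) + \frac{1}{56108} = \frac{1952464}{41} + \frac{1}{56108} = \frac{109548850153}{2300428}$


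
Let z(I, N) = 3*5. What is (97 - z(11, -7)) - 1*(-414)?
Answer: 496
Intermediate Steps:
z(I, N) = 15
(97 - z(11, -7)) - 1*(-414) = (97 - 1*15) - 1*(-414) = (97 - 15) + 414 = 82 + 414 = 496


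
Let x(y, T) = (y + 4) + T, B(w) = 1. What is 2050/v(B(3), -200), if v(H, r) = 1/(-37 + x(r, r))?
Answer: -887650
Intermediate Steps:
x(y, T) = 4 + T + y (x(y, T) = (4 + y) + T = 4 + T + y)
v(H, r) = 1/(-33 + 2*r) (v(H, r) = 1/(-37 + (4 + r + r)) = 1/(-37 + (4 + 2*r)) = 1/(-33 + 2*r))
2050/v(B(3), -200) = 2050/(1/(-33 + 2*(-200))) = 2050/(1/(-33 - 400)) = 2050/(1/(-433)) = 2050/(-1/433) = 2050*(-433) = -887650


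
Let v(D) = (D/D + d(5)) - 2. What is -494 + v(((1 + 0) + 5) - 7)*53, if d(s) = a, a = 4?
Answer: -335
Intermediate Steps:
d(s) = 4
v(D) = 3 (v(D) = (D/D + 4) - 2 = (1 + 4) - 2 = 5 - 2 = 3)
-494 + v(((1 + 0) + 5) - 7)*53 = -494 + 3*53 = -494 + 159 = -335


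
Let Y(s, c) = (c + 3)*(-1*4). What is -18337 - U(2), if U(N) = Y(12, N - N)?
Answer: -18325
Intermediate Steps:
Y(s, c) = -12 - 4*c (Y(s, c) = (3 + c)*(-4) = -12 - 4*c)
U(N) = -12 (U(N) = -12 - 4*(N - N) = -12 - 4*0 = -12 + 0 = -12)
-18337 - U(2) = -18337 - 1*(-12) = -18337 + 12 = -18325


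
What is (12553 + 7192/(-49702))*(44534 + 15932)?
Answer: 18862429589262/24851 ≈ 7.5902e+8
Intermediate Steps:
(12553 + 7192/(-49702))*(44534 + 15932) = (12553 + 7192*(-1/49702))*60466 = (12553 - 3596/24851)*60466 = (311951007/24851)*60466 = 18862429589262/24851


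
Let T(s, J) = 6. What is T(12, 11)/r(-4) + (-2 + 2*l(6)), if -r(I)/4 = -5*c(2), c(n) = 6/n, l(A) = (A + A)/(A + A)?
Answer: 1/10 ≈ 0.10000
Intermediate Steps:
l(A) = 1 (l(A) = (2*A)/((2*A)) = (2*A)*(1/(2*A)) = 1)
r(I) = 60 (r(I) = -(-20)*6/2 = -(-20)*6*(1/2) = -(-20)*3 = -4*(-15) = 60)
T(12, 11)/r(-4) + (-2 + 2*l(6)) = 6/60 + (-2 + 2*1) = 6*(1/60) + (-2 + 2) = 1/10 + 0 = 1/10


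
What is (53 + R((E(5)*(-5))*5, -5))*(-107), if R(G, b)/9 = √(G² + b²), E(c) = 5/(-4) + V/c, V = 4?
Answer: -5671 - 4815*√97/4 ≈ -17527.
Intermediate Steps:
E(c) = -5/4 + 4/c (E(c) = 5/(-4) + 4/c = 5*(-¼) + 4/c = -5/4 + 4/c)
R(G, b) = 9*√(G² + b²)
(53 + R((E(5)*(-5))*5, -5))*(-107) = (53 + 9*√((((-5/4 + 4/5)*(-5))*5)² + (-5)²))*(-107) = (53 + 9*√((((-5/4 + 4*(⅕))*(-5))*5)² + 25))*(-107) = (53 + 9*√((((-5/4 + ⅘)*(-5))*5)² + 25))*(-107) = (53 + 9*√((-9/20*(-5)*5)² + 25))*(-107) = (53 + 9*√(((9/4)*5)² + 25))*(-107) = (53 + 9*√((45/4)² + 25))*(-107) = (53 + 9*√(2025/16 + 25))*(-107) = (53 + 9*√(2425/16))*(-107) = (53 + 9*(5*√97/4))*(-107) = (53 + 45*√97/4)*(-107) = -5671 - 4815*√97/4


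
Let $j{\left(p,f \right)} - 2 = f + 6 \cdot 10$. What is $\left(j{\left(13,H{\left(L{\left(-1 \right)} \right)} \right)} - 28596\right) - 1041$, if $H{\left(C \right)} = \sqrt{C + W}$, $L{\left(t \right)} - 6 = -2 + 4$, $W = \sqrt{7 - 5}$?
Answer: $-29575 + \sqrt{8 + \sqrt{2}} \approx -29572.0$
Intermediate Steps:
$W = \sqrt{2} \approx 1.4142$
$L{\left(t \right)} = 8$ ($L{\left(t \right)} = 6 + \left(-2 + 4\right) = 6 + 2 = 8$)
$H{\left(C \right)} = \sqrt{C + \sqrt{2}}$
$j{\left(p,f \right)} = 62 + f$ ($j{\left(p,f \right)} = 2 + \left(f + 6 \cdot 10\right) = 2 + \left(f + 60\right) = 2 + \left(60 + f\right) = 62 + f$)
$\left(j{\left(13,H{\left(L{\left(-1 \right)} \right)} \right)} - 28596\right) - 1041 = \left(\left(62 + \sqrt{8 + \sqrt{2}}\right) - 28596\right) - 1041 = \left(-28534 + \sqrt{8 + \sqrt{2}}\right) - 1041 = -29575 + \sqrt{8 + \sqrt{2}}$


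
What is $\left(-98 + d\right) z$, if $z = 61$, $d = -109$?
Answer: $-12627$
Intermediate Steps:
$\left(-98 + d\right) z = \left(-98 - 109\right) 61 = \left(-207\right) 61 = -12627$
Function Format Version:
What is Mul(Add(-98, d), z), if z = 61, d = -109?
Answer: -12627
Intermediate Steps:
Mul(Add(-98, d), z) = Mul(Add(-98, -109), 61) = Mul(-207, 61) = -12627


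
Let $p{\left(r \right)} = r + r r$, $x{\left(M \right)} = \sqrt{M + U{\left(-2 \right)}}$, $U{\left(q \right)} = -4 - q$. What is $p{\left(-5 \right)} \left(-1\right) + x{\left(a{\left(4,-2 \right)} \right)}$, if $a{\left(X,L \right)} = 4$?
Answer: $-20 + \sqrt{2} \approx -18.586$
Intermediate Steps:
$x{\left(M \right)} = \sqrt{-2 + M}$ ($x{\left(M \right)} = \sqrt{M - 2} = \sqrt{-2 + M}$)
$p{\left(r \right)} = r + r^{2}$
$p{\left(-5 \right)} \left(-1\right) + x{\left(a{\left(4,-2 \right)} \right)} = - 5 \left(1 - 5\right) \left(-1\right) + \sqrt{-2 + 4} = \left(-5\right) \left(-4\right) \left(-1\right) + \sqrt{2} = 20 \left(-1\right) + \sqrt{2} = -20 + \sqrt{2}$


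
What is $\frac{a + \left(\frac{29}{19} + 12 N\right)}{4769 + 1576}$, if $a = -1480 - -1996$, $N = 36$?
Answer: $\frac{18041}{120555} \approx 0.14965$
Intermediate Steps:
$a = 516$ ($a = -1480 + 1996 = 516$)
$\frac{a + \left(\frac{29}{19} + 12 N\right)}{4769 + 1576} = \frac{516 + \left(\frac{29}{19} + 12 \cdot 36\right)}{4769 + 1576} = \frac{516 + \left(29 \cdot \frac{1}{19} + 432\right)}{6345} = \left(516 + \left(\frac{29}{19} + 432\right)\right) \frac{1}{6345} = \left(516 + \frac{8237}{19}\right) \frac{1}{6345} = \frac{18041}{19} \cdot \frac{1}{6345} = \frac{18041}{120555}$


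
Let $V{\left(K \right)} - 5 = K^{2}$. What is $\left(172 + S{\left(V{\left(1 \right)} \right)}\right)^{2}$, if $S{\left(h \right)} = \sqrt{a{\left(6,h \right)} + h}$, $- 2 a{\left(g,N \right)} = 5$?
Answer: $\frac{\left(344 + \sqrt{14}\right)^{2}}{4} \approx 30231.0$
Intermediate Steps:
$V{\left(K \right)} = 5 + K^{2}$
$a{\left(g,N \right)} = - \frac{5}{2}$ ($a{\left(g,N \right)} = \left(- \frac{1}{2}\right) 5 = - \frac{5}{2}$)
$S{\left(h \right)} = \sqrt{- \frac{5}{2} + h}$
$\left(172 + S{\left(V{\left(1 \right)} \right)}\right)^{2} = \left(172 + \frac{\sqrt{-10 + 4 \left(5 + 1^{2}\right)}}{2}\right)^{2} = \left(172 + \frac{\sqrt{-10 + 4 \left(5 + 1\right)}}{2}\right)^{2} = \left(172 + \frac{\sqrt{-10 + 4 \cdot 6}}{2}\right)^{2} = \left(172 + \frac{\sqrt{-10 + 24}}{2}\right)^{2} = \left(172 + \frac{\sqrt{14}}{2}\right)^{2}$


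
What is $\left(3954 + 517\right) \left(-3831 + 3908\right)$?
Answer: $344267$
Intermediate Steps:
$\left(3954 + 517\right) \left(-3831 + 3908\right) = 4471 \cdot 77 = 344267$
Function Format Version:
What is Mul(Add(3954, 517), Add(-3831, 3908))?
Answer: 344267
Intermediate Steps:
Mul(Add(3954, 517), Add(-3831, 3908)) = Mul(4471, 77) = 344267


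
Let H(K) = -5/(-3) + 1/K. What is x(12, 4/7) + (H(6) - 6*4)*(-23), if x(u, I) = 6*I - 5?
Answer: 21347/42 ≈ 508.26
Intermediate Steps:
H(K) = 5/3 + 1/K (H(K) = -5*(-⅓) + 1/K = 5/3 + 1/K)
x(u, I) = -5 + 6*I
x(12, 4/7) + (H(6) - 6*4)*(-23) = (-5 + 6*(4/7)) + ((5/3 + 1/6) - 6*4)*(-23) = (-5 + 6*(4*(⅐))) + ((5/3 + ⅙) - 24)*(-23) = (-5 + 6*(4/7)) + (11/6 - 24)*(-23) = (-5 + 24/7) - 133/6*(-23) = -11/7 + 3059/6 = 21347/42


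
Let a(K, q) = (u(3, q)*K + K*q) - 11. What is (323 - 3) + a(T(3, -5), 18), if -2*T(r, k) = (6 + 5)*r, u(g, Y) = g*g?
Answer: -273/2 ≈ -136.50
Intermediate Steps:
u(g, Y) = g**2
T(r, k) = -11*r/2 (T(r, k) = -(6 + 5)*r/2 = -11*r/2)
a(K, q) = -11 + 9*K + K*q (a(K, q) = (3**2*K + K*q) - 11 = (9*K + K*q) - 11 = -11 + 9*K + K*q)
(323 - 3) + a(T(3, -5), 18) = (323 - 3) + (-11 + 9*(-11/2*3) - 11/2*3*18) = 320 + (-11 + 9*(-33/2) - 33/2*18) = 320 + (-11 - 297/2 - 297) = 320 - 913/2 = -273/2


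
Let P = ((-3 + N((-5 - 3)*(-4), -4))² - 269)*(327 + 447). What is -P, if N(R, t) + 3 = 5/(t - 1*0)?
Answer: 1340181/8 ≈ 1.6752e+5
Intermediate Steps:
N(R, t) = -3 + 5/t (N(R, t) = -3 + 5/(t - 1*0) = -3 + 5/(t + 0) = -3 + 5/t)
P = -1340181/8 (P = ((-3 + (-3 + 5/(-4)))² - 269)*(327 + 447) = ((-3 + (-3 + 5*(-¼)))² - 269)*774 = ((-3 + (-3 - 5/4))² - 269)*774 = ((-3 - 17/4)² - 269)*774 = ((-29/4)² - 269)*774 = (841/16 - 269)*774 = -3463/16*774 = -1340181/8 ≈ -1.6752e+5)
-P = -1*(-1340181/8) = 1340181/8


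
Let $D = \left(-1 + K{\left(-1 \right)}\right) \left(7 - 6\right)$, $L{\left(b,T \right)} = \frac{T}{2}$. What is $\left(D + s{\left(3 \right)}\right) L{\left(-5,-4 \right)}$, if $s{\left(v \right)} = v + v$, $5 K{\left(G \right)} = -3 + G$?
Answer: $- \frac{42}{5} \approx -8.4$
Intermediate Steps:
$L{\left(b,T \right)} = \frac{T}{2}$ ($L{\left(b,T \right)} = T \frac{1}{2} = \frac{T}{2}$)
$K{\left(G \right)} = - \frac{3}{5} + \frac{G}{5}$ ($K{\left(G \right)} = \frac{-3 + G}{5} = - \frac{3}{5} + \frac{G}{5}$)
$s{\left(v \right)} = 2 v$
$D = - \frac{9}{5}$ ($D = \left(-1 + \left(- \frac{3}{5} + \frac{1}{5} \left(-1\right)\right)\right) \left(7 - 6\right) = \left(-1 - \frac{4}{5}\right) 1 = \left(- \frac{9}{5}\right) 1 = - \frac{9}{5} \approx -1.8$)
$\left(D + s{\left(3 \right)}\right) L{\left(-5,-4 \right)} = \left(- \frac{9}{5} + 2 \cdot 3\right) \frac{1}{2} \left(-4\right) = \left(- \frac{9}{5} + 6\right) \left(-2\right) = \frac{21}{5} \left(-2\right) = - \frac{42}{5}$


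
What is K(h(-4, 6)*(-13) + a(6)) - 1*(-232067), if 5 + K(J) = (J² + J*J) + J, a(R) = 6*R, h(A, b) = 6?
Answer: 235548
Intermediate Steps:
K(J) = -5 + J + 2*J² (K(J) = -5 + ((J² + J*J) + J) = -5 + ((J² + J²) + J) = -5 + (2*J² + J) = -5 + (J + 2*J²) = -5 + J + 2*J²)
K(h(-4, 6)*(-13) + a(6)) - 1*(-232067) = (-5 + (6*(-13) + 6*6) + 2*(6*(-13) + 6*6)²) - 1*(-232067) = (-5 + (-78 + 36) + 2*(-78 + 36)²) + 232067 = (-5 - 42 + 2*(-42)²) + 232067 = (-5 - 42 + 2*1764) + 232067 = (-5 - 42 + 3528) + 232067 = 3481 + 232067 = 235548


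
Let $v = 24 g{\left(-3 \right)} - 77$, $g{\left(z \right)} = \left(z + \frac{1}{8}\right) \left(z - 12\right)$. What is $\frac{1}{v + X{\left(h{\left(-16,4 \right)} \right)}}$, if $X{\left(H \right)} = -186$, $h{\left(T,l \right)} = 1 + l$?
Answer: $\frac{1}{772} \approx 0.0012953$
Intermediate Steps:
$g{\left(z \right)} = \left(-12 + z\right) \left(\frac{1}{8} + z\right)$ ($g{\left(z \right)} = \left(z + \frac{1}{8}\right) \left(-12 + z\right) = \left(\frac{1}{8} + z\right) \left(-12 + z\right) = \left(-12 + z\right) \left(\frac{1}{8} + z\right)$)
$v = 958$ ($v = 24 \left(- \frac{3}{2} + \left(-3\right)^{2} - - \frac{285}{8}\right) - 77 = 24 \left(- \frac{3}{2} + 9 + \frac{285}{8}\right) - 77 = 24 \cdot \frac{345}{8} - 77 = 1035 - 77 = 958$)
$\frac{1}{v + X{\left(h{\left(-16,4 \right)} \right)}} = \frac{1}{958 - 186} = \frac{1}{772}$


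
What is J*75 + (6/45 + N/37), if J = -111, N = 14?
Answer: -4620091/555 ≈ -8324.5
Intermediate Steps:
J*75 + (6/45 + N/37) = -111*75 + (6/45 + 14/37) = -8325 + (6*(1/45) + 14*(1/37)) = -8325 + (2/15 + 14/37) = -8325 + 284/555 = -4620091/555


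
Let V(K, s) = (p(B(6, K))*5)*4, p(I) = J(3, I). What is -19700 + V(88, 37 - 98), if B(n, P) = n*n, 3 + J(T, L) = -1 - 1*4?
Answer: -19860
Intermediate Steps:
J(T, L) = -8 (J(T, L) = -3 + (-1 - 1*4) = -3 + (-1 - 4) = -3 - 5 = -8)
B(n, P) = n**2
p(I) = -8
V(K, s) = -160 (V(K, s) = -8*5*4 = -40*4 = -160)
-19700 + V(88, 37 - 98) = -19700 - 160 = -19860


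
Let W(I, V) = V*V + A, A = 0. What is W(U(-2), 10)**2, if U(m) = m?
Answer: 10000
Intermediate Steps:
W(I, V) = V**2 (W(I, V) = V*V + 0 = V**2 + 0 = V**2)
W(U(-2), 10)**2 = (10**2)**2 = 100**2 = 10000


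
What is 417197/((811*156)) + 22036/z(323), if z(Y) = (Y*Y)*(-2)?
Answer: 42131792525/13199287764 ≈ 3.1920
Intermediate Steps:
z(Y) = -2*Y**2 (z(Y) = Y**2*(-2) = -2*Y**2)
417197/((811*156)) + 22036/z(323) = 417197/((811*156)) + 22036/((-2*323**2)) = 417197/126516 + 22036/((-2*104329)) = 417197*(1/126516) + 22036/(-208658) = 417197/126516 + 22036*(-1/208658) = 417197/126516 - 11018/104329 = 42131792525/13199287764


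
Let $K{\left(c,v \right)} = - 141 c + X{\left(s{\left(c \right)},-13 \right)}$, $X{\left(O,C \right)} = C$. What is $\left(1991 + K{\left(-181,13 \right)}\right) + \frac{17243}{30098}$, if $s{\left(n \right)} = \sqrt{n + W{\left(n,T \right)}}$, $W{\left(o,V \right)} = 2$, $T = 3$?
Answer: $\frac{827682145}{30098} \approx 27500.0$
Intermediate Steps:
$s{\left(n \right)} = \sqrt{2 + n}$ ($s{\left(n \right)} = \sqrt{n + 2} = \sqrt{2 + n}$)
$K{\left(c,v \right)} = -13 - 141 c$ ($K{\left(c,v \right)} = - 141 c - 13 = -13 - 141 c$)
$\left(1991 + K{\left(-181,13 \right)}\right) + \frac{17243}{30098} = \left(1991 - -25508\right) + \frac{17243}{30098} = \left(1991 + \left(-13 + 25521\right)\right) + 17243 \cdot \frac{1}{30098} = \left(1991 + 25508\right) + \frac{17243}{30098} = 27499 + \frac{17243}{30098} = \frac{827682145}{30098}$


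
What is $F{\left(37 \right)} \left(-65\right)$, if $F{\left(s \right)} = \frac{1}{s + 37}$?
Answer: $- \frac{65}{74} \approx -0.87838$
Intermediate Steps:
$F{\left(s \right)} = \frac{1}{37 + s}$
$F{\left(37 \right)} \left(-65\right) = \frac{1}{37 + 37} \left(-65\right) = \frac{1}{74} \left(-65\right) = - \frac{65}{74}$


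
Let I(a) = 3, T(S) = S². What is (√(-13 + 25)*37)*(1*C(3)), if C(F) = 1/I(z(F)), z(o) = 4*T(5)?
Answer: 74*√3/3 ≈ 42.724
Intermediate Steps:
z(o) = 100 (z(o) = 4*5² = 4*25 = 100)
C(F) = ⅓ (C(F) = 1/3 = ⅓)
(√(-13 + 25)*37)*(1*C(3)) = (√(-13 + 25)*37)*(1*(⅓)) = (√12*37)*(⅓) = ((2*√3)*37)*(⅓) = (74*√3)*(⅓) = 74*√3/3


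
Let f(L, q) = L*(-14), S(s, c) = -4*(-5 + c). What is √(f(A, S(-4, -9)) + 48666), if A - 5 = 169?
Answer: √46230 ≈ 215.01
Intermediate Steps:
S(s, c) = 20 - 4*c
A = 174 (A = 5 + 169 = 174)
f(L, q) = -14*L
√(f(A, S(-4, -9)) + 48666) = √(-14*174 + 48666) = √(-2436 + 48666) = √46230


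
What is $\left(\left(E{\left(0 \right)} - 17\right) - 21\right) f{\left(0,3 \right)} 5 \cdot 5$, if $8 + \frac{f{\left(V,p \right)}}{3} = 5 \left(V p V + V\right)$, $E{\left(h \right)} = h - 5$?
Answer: $25800$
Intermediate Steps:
$E{\left(h \right)} = -5 + h$
$f{\left(V,p \right)} = -24 + 15 V + 15 p V^{2}$ ($f{\left(V,p \right)} = -24 + 3 \cdot 5 \left(V p V + V\right) = -24 + 3 \cdot 5 \left(p V^{2} + V\right) = -24 + 3 \cdot 5 \left(V + p V^{2}\right) = -24 + 3 \left(5 V + 5 p V^{2}\right) = -24 + \left(15 V + 15 p V^{2}\right) = -24 + 15 V + 15 p V^{2}$)
$\left(\left(E{\left(0 \right)} - 17\right) - 21\right) f{\left(0,3 \right)} 5 \cdot 5 = \left(\left(\left(-5 + 0\right) - 17\right) - 21\right) \left(-24 + 15 \cdot 0 + 15 \cdot 3 \cdot 0^{2}\right) 5 \cdot 5 = \left(\left(-5 - 17\right) - 21\right) \left(-24 + 0 + 15 \cdot 3 \cdot 0\right) 5 \cdot 5 = \left(-22 - 21\right) \left(-24 + 0 + 0\right) 5 \cdot 5 = - 43 \left(\left(-24\right) 5\right) 5 = \left(-43\right) \left(-120\right) 5 = 5160 \cdot 5 = 25800$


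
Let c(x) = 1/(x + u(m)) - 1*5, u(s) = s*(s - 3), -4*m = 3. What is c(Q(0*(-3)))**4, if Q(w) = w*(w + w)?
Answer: 1908029761/4100625 ≈ 465.30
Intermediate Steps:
m = -3/4 (m = -1/4*3 = -3/4 ≈ -0.75000)
u(s) = s*(-3 + s)
Q(w) = 2*w**2 (Q(w) = w*(2*w) = 2*w**2)
c(x) = -5 + 1/(45/16 + x) (c(x) = 1/(x - 3*(-3 - 3/4)/4) - 1*5 = 1/(x - 3/4*(-15/4)) - 5 = 1/(x + 45/16) - 5 = 1/(45/16 + x) - 5 = -5 + 1/(45/16 + x))
c(Q(0*(-3)))**4 = ((-209 - 160*(0*(-3))**2)/(45 + 16*(2*(0*(-3))**2)))**4 = ((-209 - 160*0**2)/(45 + 16*(2*0**2)))**4 = ((-209 - 160*0)/(45 + 16*(2*0)))**4 = ((-209 - 80*0)/(45 + 16*0))**4 = ((-209 + 0)/(45 + 0))**4 = (-209/45)**4 = 1908029761/4100625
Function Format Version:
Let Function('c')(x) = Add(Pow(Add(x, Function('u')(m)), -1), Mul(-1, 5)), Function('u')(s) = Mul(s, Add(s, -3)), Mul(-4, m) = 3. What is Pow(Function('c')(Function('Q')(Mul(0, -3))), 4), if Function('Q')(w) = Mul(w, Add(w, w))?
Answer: Rational(1908029761, 4100625) ≈ 465.30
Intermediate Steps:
m = Rational(-3, 4) (m = Mul(Rational(-1, 4), 3) = Rational(-3, 4) ≈ -0.75000)
Function('u')(s) = Mul(s, Add(-3, s))
Function('Q')(w) = Mul(2, Pow(w, 2)) (Function('Q')(w) = Mul(w, Mul(2, w)) = Mul(2, Pow(w, 2)))
Function('c')(x) = Add(-5, Pow(Add(Rational(45, 16), x), -1)) (Function('c')(x) = Add(Pow(Add(x, Mul(Rational(-3, 4), Add(-3, Rational(-3, 4)))), -1), Mul(-1, 5)) = Add(Pow(Add(x, Mul(Rational(-3, 4), Rational(-15, 4))), -1), -5) = Add(Pow(Add(x, Rational(45, 16)), -1), -5) = Add(Pow(Add(Rational(45, 16), x), -1), -5) = Add(-5, Pow(Add(Rational(45, 16), x), -1)))
Pow(Function('c')(Function('Q')(Mul(0, -3))), 4) = Pow(Mul(Pow(Add(45, Mul(16, Mul(2, Pow(Mul(0, -3), 2)))), -1), Add(-209, Mul(-80, Mul(2, Pow(Mul(0, -3), 2))))), 4) = Pow(Mul(Pow(Add(45, Mul(16, Mul(2, Pow(0, 2)))), -1), Add(-209, Mul(-80, Mul(2, Pow(0, 2))))), 4) = Pow(Mul(Pow(Add(45, Mul(16, Mul(2, 0))), -1), Add(-209, Mul(-80, Mul(2, 0)))), 4) = Pow(Mul(Pow(Add(45, Mul(16, 0)), -1), Add(-209, Mul(-80, 0))), 4) = Pow(Mul(Pow(Add(45, 0), -1), Add(-209, 0)), 4) = Pow(Mul(Pow(45, -1), -209), 4) = Pow(Mul(Rational(1, 45), -209), 4) = Pow(Rational(-209, 45), 4) = Rational(1908029761, 4100625)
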